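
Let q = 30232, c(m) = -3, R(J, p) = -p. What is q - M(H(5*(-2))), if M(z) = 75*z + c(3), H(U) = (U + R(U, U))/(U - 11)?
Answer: 30235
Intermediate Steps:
H(U) = 0 (H(U) = (U - U)/(U - 11) = 0/(-11 + U) = 0)
M(z) = -3 + 75*z (M(z) = 75*z - 3 = -3 + 75*z)
q - M(H(5*(-2))) = 30232 - (-3 + 75*0) = 30232 - (-3 + 0) = 30232 - 1*(-3) = 30232 + 3 = 30235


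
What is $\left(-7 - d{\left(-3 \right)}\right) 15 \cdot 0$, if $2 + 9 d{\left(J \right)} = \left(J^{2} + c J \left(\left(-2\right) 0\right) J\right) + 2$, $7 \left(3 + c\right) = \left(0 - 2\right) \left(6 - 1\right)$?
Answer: $0$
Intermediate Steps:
$c = - \frac{31}{7}$ ($c = -3 + \frac{\left(0 - 2\right) \left(6 - 1\right)}{7} = -3 + \frac{\left(-2\right) 5}{7} = -3 + \frac{1}{7} \left(-10\right) = -3 - \frac{10}{7} = - \frac{31}{7} \approx -4.4286$)
$d{\left(J \right)} = \frac{J^{2}}{9}$ ($d{\left(J \right)} = - \frac{2}{9} + \frac{\left(J^{2} + - \frac{31 J}{7} \left(\left(-2\right) 0\right) J\right) + 2}{9} = - \frac{2}{9} + \frac{\left(J^{2} + - \frac{31 J}{7} \cdot 0 J\right) + 2}{9} = - \frac{2}{9} + \frac{\left(J^{2} + 0 J\right) + 2}{9} = - \frac{2}{9} + \frac{\left(J^{2} + 0\right) + 2}{9} = - \frac{2}{9} + \frac{J^{2} + 2}{9} = - \frac{2}{9} + \frac{2 + J^{2}}{9} = - \frac{2}{9} + \left(\frac{2}{9} + \frac{J^{2}}{9}\right) = \frac{J^{2}}{9}$)
$\left(-7 - d{\left(-3 \right)}\right) 15 \cdot 0 = \left(-7 - \frac{\left(-3\right)^{2}}{9}\right) 15 \cdot 0 = \left(-7 - \frac{1}{9} \cdot 9\right) 15 \cdot 0 = \left(-7 - 1\right) 15 \cdot 0 = \left(-8\right) 15 \cdot 0 = \left(-120\right) 0 = 0$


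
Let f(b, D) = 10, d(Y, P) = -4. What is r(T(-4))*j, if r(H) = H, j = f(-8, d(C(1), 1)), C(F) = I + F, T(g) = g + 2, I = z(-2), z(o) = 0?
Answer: -20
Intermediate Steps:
I = 0
T(g) = 2 + g
C(F) = F (C(F) = 0 + F = F)
j = 10
r(T(-4))*j = (2 - 4)*10 = -2*10 = -20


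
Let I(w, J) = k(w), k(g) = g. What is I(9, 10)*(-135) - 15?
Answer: -1230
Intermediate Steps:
I(w, J) = w
I(9, 10)*(-135) - 15 = 9*(-135) - 15 = -1215 - 15 = -1230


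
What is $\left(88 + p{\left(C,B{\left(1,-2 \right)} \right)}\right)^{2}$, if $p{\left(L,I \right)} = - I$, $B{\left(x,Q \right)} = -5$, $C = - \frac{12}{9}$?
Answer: $8649$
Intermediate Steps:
$C = - \frac{4}{3}$ ($C = \left(-12\right) \frac{1}{9} = - \frac{4}{3} \approx -1.3333$)
$\left(88 + p{\left(C,B{\left(1,-2 \right)} \right)}\right)^{2} = \left(88 - -5\right)^{2} = \left(88 + 5\right)^{2} = 93^{2} = 8649$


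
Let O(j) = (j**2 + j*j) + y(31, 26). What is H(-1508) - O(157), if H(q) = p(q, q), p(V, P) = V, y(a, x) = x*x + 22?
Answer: -51504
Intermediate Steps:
y(a, x) = 22 + x**2 (y(a, x) = x**2 + 22 = 22 + x**2)
O(j) = 698 + 2*j**2 (O(j) = (j**2 + j*j) + (22 + 26**2) = (j**2 + j**2) + (22 + 676) = 2*j**2 + 698 = 698 + 2*j**2)
H(q) = q
H(-1508) - O(157) = -1508 - (698 + 2*157**2) = -1508 - (698 + 2*24649) = -1508 - (698 + 49298) = -1508 - 1*49996 = -1508 - 49996 = -51504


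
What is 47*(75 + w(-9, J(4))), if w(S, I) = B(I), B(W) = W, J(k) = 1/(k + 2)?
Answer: 21197/6 ≈ 3532.8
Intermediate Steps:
J(k) = 1/(2 + k)
w(S, I) = I
47*(75 + w(-9, J(4))) = 47*(75 + 1/(2 + 4)) = 47*(75 + 1/6) = 47*(451/6) = 21197/6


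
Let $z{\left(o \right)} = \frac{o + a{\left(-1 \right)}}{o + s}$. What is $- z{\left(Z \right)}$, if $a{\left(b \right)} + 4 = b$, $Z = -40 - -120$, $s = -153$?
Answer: $\frac{75}{73} \approx 1.0274$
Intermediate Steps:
$Z = 80$ ($Z = -40 + 120 = 80$)
$a{\left(b \right)} = -4 + b$
$z{\left(o \right)} = \frac{-5 + o}{-153 + o}$ ($z{\left(o \right)} = \frac{o - 5}{o - 153} = \frac{o - 5}{-153 + o} = \frac{-5 + o}{-153 + o}$)
$- z{\left(Z \right)} = - \frac{-5 + 80}{-153 + 80} = - \frac{75}{-73} = - \frac{\left(-1\right) 75}{73} = \left(-1\right) \left(- \frac{75}{73}\right) = \frac{75}{73}$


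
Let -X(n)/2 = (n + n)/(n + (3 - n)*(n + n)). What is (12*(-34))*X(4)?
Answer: -1632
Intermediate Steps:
X(n) = -4*n/(n + 2*n*(3 - n)) (X(n) = -2*(n + n)/(n + (3 - n)*(n + n)) = -2*2*n/(n + (3 - n)*(2*n)) = -2*2*n/(n + 2*n*(3 - n)) = -4*n/(n + 2*n*(3 - n)))
(12*(-34))*X(4) = (12*(-34))*(4/(-7 + 2*4)) = -1632/(-7 + 8) = -1632/1 = -1632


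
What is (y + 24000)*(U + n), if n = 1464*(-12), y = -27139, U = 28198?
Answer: -33367570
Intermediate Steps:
n = -17568
(y + 24000)*(U + n) = (-27139 + 24000)*(28198 - 17568) = -3139*10630 = -33367570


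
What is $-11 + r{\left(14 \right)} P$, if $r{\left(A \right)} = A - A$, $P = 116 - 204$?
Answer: $-11$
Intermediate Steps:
$P = -88$
$r{\left(A \right)} = 0$
$-11 + r{\left(14 \right)} P = -11 + 0 \left(-88\right) = -11 + 0 = -11$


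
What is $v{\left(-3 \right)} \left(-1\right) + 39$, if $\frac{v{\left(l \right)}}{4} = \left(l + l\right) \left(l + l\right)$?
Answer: $-105$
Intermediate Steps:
$v{\left(l \right)} = 16 l^{2}$ ($v{\left(l \right)} = 4 \left(l + l\right) \left(l + l\right) = 4 \cdot 2 l 2 l = 4 \cdot 4 l^{2} = 16 l^{2}$)
$v{\left(-3 \right)} \left(-1\right) + 39 = 16 \left(-3\right)^{2} \left(-1\right) + 39 = 16 \cdot 9 \left(-1\right) + 39 = 144 \left(-1\right) + 39 = -144 + 39 = -105$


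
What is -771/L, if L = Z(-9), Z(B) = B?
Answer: 257/3 ≈ 85.667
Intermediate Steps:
L = -9
-771/L = -771/(-9) = -771*(-⅑) = 257/3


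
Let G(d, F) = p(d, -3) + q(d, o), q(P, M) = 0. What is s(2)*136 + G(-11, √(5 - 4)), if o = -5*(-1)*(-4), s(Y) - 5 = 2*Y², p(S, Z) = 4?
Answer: 1772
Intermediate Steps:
s(Y) = 5 + 2*Y²
o = -20 (o = 5*(-4) = -20)
G(d, F) = 4 (G(d, F) = 4 + 0 = 4)
s(2)*136 + G(-11, √(5 - 4)) = (5 + 2*2²)*136 + 4 = (5 + 2*4)*136 + 4 = (5 + 8)*136 + 4 = 13*136 + 4 = 1768 + 4 = 1772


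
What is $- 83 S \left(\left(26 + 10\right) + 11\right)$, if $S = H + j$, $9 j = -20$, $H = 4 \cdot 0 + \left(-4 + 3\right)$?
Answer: $\frac{113129}{9} \approx 12570.0$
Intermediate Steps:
$H = -1$ ($H = 0 - 1 = -1$)
$j = - \frac{20}{9}$ ($j = \frac{1}{9} \left(-20\right) = - \frac{20}{9} \approx -2.2222$)
$S = - \frac{29}{9}$ ($S = -1 - \frac{20}{9} = - \frac{29}{9} \approx -3.2222$)
$- 83 S \left(\left(26 + 10\right) + 11\right) = \left(-83\right) \left(- \frac{29}{9}\right) \left(\left(26 + 10\right) + 11\right) = \frac{2407 \left(36 + 11\right)}{9} = \frac{2407}{9} \cdot 47 = \frac{113129}{9}$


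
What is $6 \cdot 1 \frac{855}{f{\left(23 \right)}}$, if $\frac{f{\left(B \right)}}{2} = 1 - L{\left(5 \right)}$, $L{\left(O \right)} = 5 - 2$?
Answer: $- \frac{2565}{2} \approx -1282.5$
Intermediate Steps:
$L{\left(O \right)} = 3$
$f{\left(B \right)} = -4$ ($f{\left(B \right)} = 2 \left(1 - 3\right) = 2 \left(-2\right) = -4$)
$6 \cdot 1 \frac{855}{f{\left(23 \right)}} = 6 \cdot 1 \frac{855}{-4} = 6 \cdot 855 \left(- \frac{1}{4}\right) = 6 \left(- \frac{855}{4}\right) = - \frac{2565}{2}$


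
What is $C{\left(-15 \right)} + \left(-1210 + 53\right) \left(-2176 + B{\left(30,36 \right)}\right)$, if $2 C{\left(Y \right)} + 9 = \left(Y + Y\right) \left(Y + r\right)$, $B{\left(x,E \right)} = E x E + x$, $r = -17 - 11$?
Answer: $- \frac{85001195}{2} \approx -4.2501 \cdot 10^{7}$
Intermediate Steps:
$r = -28$
$B{\left(x,E \right)} = x + x E^{2}$ ($B{\left(x,E \right)} = x E^{2} + x = x + x E^{2}$)
$C{\left(Y \right)} = - \frac{9}{2} + Y \left(-28 + Y\right)$ ($C{\left(Y \right)} = - \frac{9}{2} + \frac{\left(Y + Y\right) \left(Y - 28\right)}{2} = - \frac{9}{2} + \frac{2 Y \left(-28 + Y\right)}{2} = - \frac{9}{2} + Y \left(-28 + Y\right)$)
$C{\left(-15 \right)} + \left(-1210 + 53\right) \left(-2176 + B{\left(30,36 \right)}\right) = \left(- \frac{9}{2} + \left(-15\right)^{2} - -420\right) + \left(-1210 + 53\right) \left(-2176 + 30 \left(1 + 36^{2}\right)\right) = \left(- \frac{9}{2} + 225 + 420\right) - 1157 \left(-2176 + 30 \left(1 + 1296\right)\right) = \frac{1281}{2} - 1157 \left(-2176 + 30 \cdot 1297\right) = \frac{1281}{2} - 1157 \left(-2176 + 38910\right) = \frac{1281}{2} - 42501238 = - \frac{85001195}{2}$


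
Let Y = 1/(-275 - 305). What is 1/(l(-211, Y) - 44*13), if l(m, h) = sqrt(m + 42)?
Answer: -44/25181 - I/25181 ≈ -0.0017473 - 3.9712e-5*I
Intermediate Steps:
Y = -1/580 (Y = 1/(-580) = -1/580 ≈ -0.0017241)
l(m, h) = sqrt(42 + m)
1/(l(-211, Y) - 44*13) = 1/(sqrt(42 - 211) - 44*13) = 1/(sqrt(-169) - 11*4*13) = 1/(13*I - 44*13) = 1/(13*I - 572) = 1/(-572 + 13*I) = (-572 - 13*I)/327353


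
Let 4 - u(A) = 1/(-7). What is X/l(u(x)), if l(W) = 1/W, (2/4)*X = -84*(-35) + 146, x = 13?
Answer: 178988/7 ≈ 25570.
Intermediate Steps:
u(A) = 29/7 (u(A) = 4 - 1/(-7) = 4 - 1*(-⅐) = 4 + ⅐ = 29/7)
X = 6172 (X = 2*(-84*(-35) + 146) = 2*(2940 + 146) = 2*3086 = 6172)
X/l(u(x)) = 6172/(1/(29/7)) = 6172/(7/29) = 6172*(29/7) = 178988/7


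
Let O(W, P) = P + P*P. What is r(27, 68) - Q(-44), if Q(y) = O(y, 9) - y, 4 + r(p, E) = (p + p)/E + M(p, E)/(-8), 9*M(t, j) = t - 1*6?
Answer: -56099/408 ≈ -137.50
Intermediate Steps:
M(t, j) = -⅔ + t/9 (M(t, j) = (t - 1*6)/9 = (t - 6)/9 = (-6 + t)/9 = -⅔ + t/9)
r(p, E) = -47/12 - p/72 + 2*p/E (r(p, E) = -4 + ((p + p)/E + (-⅔ + p/9)/(-8)) = -4 + ((2*p)/E + (-⅔ + p/9)*(-⅛)) = -4 + (2*p/E + (1/12 - p/72)) = -4 + (1/12 - p/72 + 2*p/E) = -47/12 - p/72 + 2*p/E)
O(W, P) = P + P²
Q(y) = 90 - y (Q(y) = 9*(1 + 9) - y = 9*10 - y = 90 - y)
r(27, 68) - Q(-44) = (1/72)*(144*27 - 1*68*(282 + 27))/68 - (90 - 1*(-44)) = (1/72)*(1/68)*(3888 - 1*68*309) - (90 + 44) = (1/72)*(1/68)*(3888 - 21012) - 1*134 = (1/72)*(1/68)*(-17124) - 134 = -1427/408 - 134 = -56099/408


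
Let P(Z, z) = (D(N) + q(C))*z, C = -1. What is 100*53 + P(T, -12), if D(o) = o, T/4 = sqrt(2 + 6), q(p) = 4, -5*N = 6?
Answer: 26332/5 ≈ 5266.4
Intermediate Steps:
N = -6/5 (N = -1/5*6 = -6/5 ≈ -1.2000)
T = 8*sqrt(2) (T = 4*sqrt(2 + 6) = 4*sqrt(8) = 4*(2*sqrt(2)) = 8*sqrt(2) ≈ 11.314)
P(Z, z) = 14*z/5 (P(Z, z) = (-6/5 + 4)*z = 14*z/5)
100*53 + P(T, -12) = 100*53 + (14/5)*(-12) = 5300 - 168/5 = 26332/5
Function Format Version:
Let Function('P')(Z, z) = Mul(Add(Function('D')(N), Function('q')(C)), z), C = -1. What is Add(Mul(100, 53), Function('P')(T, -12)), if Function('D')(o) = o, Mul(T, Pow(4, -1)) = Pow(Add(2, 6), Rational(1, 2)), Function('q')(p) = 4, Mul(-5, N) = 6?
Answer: Rational(26332, 5) ≈ 5266.4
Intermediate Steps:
N = Rational(-6, 5) (N = Mul(Rational(-1, 5), 6) = Rational(-6, 5) ≈ -1.2000)
T = Mul(8, Pow(2, Rational(1, 2))) (T = Mul(4, Pow(Add(2, 6), Rational(1, 2))) = Mul(4, Pow(8, Rational(1, 2))) = Mul(4, Mul(2, Pow(2, Rational(1, 2)))) = Mul(8, Pow(2, Rational(1, 2))) ≈ 11.314)
Function('P')(Z, z) = Mul(Rational(14, 5), z) (Function('P')(Z, z) = Mul(Add(Rational(-6, 5), 4), z) = Mul(Rational(14, 5), z))
Add(Mul(100, 53), Function('P')(T, -12)) = Add(Mul(100, 53), Mul(Rational(14, 5), -12)) = Add(5300, Rational(-168, 5)) = Rational(26332, 5)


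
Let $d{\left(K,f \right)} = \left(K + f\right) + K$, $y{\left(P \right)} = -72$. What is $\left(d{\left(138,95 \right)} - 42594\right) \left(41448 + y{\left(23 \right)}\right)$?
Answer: $-1747018848$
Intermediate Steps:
$d{\left(K,f \right)} = f + 2 K$
$\left(d{\left(138,95 \right)} - 42594\right) \left(41448 + y{\left(23 \right)}\right) = \left(\left(95 + 2 \cdot 138\right) - 42594\right) \left(41448 - 72\right) = \left(\left(95 + 276\right) - 42594\right) 41376 = \left(371 - 42594\right) 41376 = \left(-42223\right) 41376 = -1747018848$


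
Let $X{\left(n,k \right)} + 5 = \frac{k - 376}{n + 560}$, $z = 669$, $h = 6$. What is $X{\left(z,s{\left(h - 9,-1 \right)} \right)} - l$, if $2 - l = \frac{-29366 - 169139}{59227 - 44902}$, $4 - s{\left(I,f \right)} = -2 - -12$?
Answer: $- \frac{74534554}{3521085} \approx -21.168$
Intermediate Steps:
$s{\left(I,f \right)} = -6$ ($s{\left(I,f \right)} = 4 - \left(-2 - -12\right) = 4 - \left(-2 + 12\right) = 4 - 10 = -6$)
$X{\left(n,k \right)} = -5 + \frac{-376 + k}{560 + n}$ ($X{\left(n,k \right)} = -5 + \frac{k - 376}{n + 560} = -5 + \frac{-376 + k}{560 + n}$)
$l = \frac{45431}{2865}$ ($l = 2 - \frac{-29366 - 169139}{59227 - 44902} = 2 - - \frac{198505}{14325} = 2 - \left(-198505\right) \frac{1}{14325} = 2 - - \frac{39701}{2865} = 2 + \frac{39701}{2865} = \frac{45431}{2865} \approx 15.857$)
$X{\left(z,s{\left(h - 9,-1 \right)} \right)} - l = \frac{-3176 - 6 - 3345}{560 + 669} - \frac{45431}{2865} = \frac{-3176 - 6 - 3345}{1229} - \frac{45431}{2865} = \frac{1}{1229} \left(-6527\right) - \frac{45431}{2865} = - \frac{6527}{1229} - \frac{45431}{2865} = - \frac{74534554}{3521085}$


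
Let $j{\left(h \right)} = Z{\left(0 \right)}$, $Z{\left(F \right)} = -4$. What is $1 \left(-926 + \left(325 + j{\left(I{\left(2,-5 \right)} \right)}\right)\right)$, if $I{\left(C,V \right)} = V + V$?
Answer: $-605$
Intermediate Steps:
$I{\left(C,V \right)} = 2 V$
$j{\left(h \right)} = -4$
$1 \left(-926 + \left(325 + j{\left(I{\left(2,-5 \right)} \right)}\right)\right) = 1 \left(-926 + \left(325 - 4\right)\right) = 1 \left(-926 + 321\right) = 1 \left(-605\right) = -605$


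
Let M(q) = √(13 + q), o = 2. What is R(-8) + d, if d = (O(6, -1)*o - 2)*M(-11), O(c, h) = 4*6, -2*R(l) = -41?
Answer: 41/2 + 46*√2 ≈ 85.554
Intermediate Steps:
R(l) = 41/2 (R(l) = -½*(-41) = 41/2)
O(c, h) = 24
d = 46*√2 (d = (24*2 - 2)*√(13 - 11) = (48 - 2)*√2 = 46*√2 ≈ 65.054)
R(-8) + d = 41/2 + 46*√2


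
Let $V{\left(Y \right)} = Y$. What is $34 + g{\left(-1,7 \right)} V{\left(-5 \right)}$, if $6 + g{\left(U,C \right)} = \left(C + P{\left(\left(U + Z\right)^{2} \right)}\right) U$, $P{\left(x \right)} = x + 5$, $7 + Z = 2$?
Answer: $304$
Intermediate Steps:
$Z = -5$ ($Z = -7 + 2 = -5$)
$P{\left(x \right)} = 5 + x$
$g{\left(U,C \right)} = -6 + U \left(5 + C + \left(-5 + U\right)^{2}\right)$ ($g{\left(U,C \right)} = -6 + \left(C + \left(5 + \left(U - 5\right)^{2}\right)\right) U = -6 + \left(C + \left(5 + \left(-5 + U\right)^{2}\right)\right) U = -6 + \left(5 + C + \left(-5 + U\right)^{2}\right) U = -6 + U \left(5 + C + \left(-5 + U\right)^{2}\right)$)
$34 + g{\left(-1,7 \right)} V{\left(-5 \right)} = 34 + \left(-6 + 7 \left(-1\right) - \left(5 + \left(-5 - 1\right)^{2}\right)\right) \left(-5\right) = 34 + \left(-6 - 7 - \left(5 + \left(-6\right)^{2}\right)\right) \left(-5\right) = 34 + \left(-6 - 7 - \left(5 + 36\right)\right) \left(-5\right) = 34 + \left(-6 - 7 - 41\right) \left(-5\right) = 34 - -270 = 34 + 270 = 304$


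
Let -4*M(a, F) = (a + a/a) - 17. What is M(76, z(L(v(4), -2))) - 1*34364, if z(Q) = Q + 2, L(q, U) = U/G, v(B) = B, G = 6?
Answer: -34379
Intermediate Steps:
L(q, U) = U/6
z(Q) = 2 + Q
M(a, F) = 4 - a/4 (M(a, F) = -((a + a/a) - 17)/4 = -((a + 1) - 17)/4 = -((1 + a) - 17)/4 = -(-16 + a)/4 = 4 - a/4)
M(76, z(L(v(4), -2))) - 1*34364 = (4 - ¼*76) - 1*34364 = (4 - 19) - 34364 = -15 - 34364 = -34379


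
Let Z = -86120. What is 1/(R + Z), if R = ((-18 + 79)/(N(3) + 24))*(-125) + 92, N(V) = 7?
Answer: -31/2674493 ≈ -1.1591e-5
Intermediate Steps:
R = -4773/31 (R = ((-18 + 79)/(7 + 24))*(-125) + 92 = (61/31)*(-125) + 92 = -7625/31 + 92 = -4773/31 ≈ -153.97)
1/(R + Z) = 1/(-4773/31 - 86120) = 1/(-2674493/31) = -31/2674493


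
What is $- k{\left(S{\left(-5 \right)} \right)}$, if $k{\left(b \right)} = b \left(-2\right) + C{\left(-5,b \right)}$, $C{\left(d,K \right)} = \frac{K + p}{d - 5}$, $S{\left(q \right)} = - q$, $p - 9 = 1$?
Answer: $\frac{23}{2} \approx 11.5$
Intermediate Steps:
$p = 10$ ($p = 9 + 1 = 10$)
$C{\left(d,K \right)} = \frac{10 + K}{-5 + d}$ ($C{\left(d,K \right)} = \frac{K + 10}{d - 5} = \frac{10 + K}{-5 + d}$)
$k{\left(b \right)} = -1 - \frac{21 b}{10}$ ($k{\left(b \right)} = b \left(-2\right) + \frac{10 + b}{-5 - 5} = - 2 b + \frac{10 + b}{-10} = - 2 b - \frac{10 + b}{10} = - 2 b - \left(1 + \frac{b}{10}\right) = -1 - \frac{21 b}{10}$)
$- k{\left(S{\left(-5 \right)} \right)} = - (-1 - \frac{21 \left(\left(-1\right) \left(-5\right)\right)}{10}) = - (-1 - \frac{21}{2}) = \left(-1\right) \left(- \frac{23}{2}\right) = \frac{23}{2}$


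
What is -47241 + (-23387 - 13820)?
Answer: -84448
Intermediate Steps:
-47241 + (-23387 - 13820) = -47241 - 37207 = -84448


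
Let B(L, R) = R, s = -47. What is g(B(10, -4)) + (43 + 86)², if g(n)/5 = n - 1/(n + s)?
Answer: 847676/51 ≈ 16621.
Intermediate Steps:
g(n) = -5/(-47 + n) + 5*n (g(n) = 5*(n - 1/(n - 47)) = 5*(n - 1/(-47 + n)) = -5/(-47 + n) + 5*n)
g(B(10, -4)) + (43 + 86)² = 5*(-1 + (-4)² - 47*(-4))/(-47 - 4) + (43 + 86)² = 5*(-1 + 16 + 188)/(-51) + 129² = 5*(-1/51)*203 + 16641 = -1015/51 + 16641 = 847676/51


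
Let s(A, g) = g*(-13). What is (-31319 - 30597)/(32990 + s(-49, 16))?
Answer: -30958/16391 ≈ -1.8887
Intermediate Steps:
s(A, g) = -13*g
(-31319 - 30597)/(32990 + s(-49, 16)) = (-31319 - 30597)/(32990 - 13*16) = -61916/(32990 - 208) = -61916/32782 = -61916*1/32782 = -30958/16391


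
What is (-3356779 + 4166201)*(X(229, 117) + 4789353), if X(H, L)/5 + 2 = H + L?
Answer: 3877999889806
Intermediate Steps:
X(H, L) = -10 + 5*H + 5*L (X(H, L) = -10 + 5*(H + L) = -10 + (5*H + 5*L) = -10 + 5*H + 5*L)
(-3356779 + 4166201)*(X(229, 117) + 4789353) = (-3356779 + 4166201)*((-10 + 5*229 + 5*117) + 4789353) = 809422*((-10 + 1145 + 585) + 4789353) = 809422*(1720 + 4789353) = 809422*4791073 = 3877999889806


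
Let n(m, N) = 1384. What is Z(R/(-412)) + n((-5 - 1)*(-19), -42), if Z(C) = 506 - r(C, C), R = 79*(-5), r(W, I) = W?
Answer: 778285/412 ≈ 1889.0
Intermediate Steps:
R = -395
Z(C) = 506 - C
Z(R/(-412)) + n((-5 - 1)*(-19), -42) = (506 - (-395)/(-412)) + 1384 = (506 - (-395)*(-1)/412) + 1384 = (506 - 1*395/412) + 1384 = (506 - 395/412) + 1384 = 208077/412 + 1384 = 778285/412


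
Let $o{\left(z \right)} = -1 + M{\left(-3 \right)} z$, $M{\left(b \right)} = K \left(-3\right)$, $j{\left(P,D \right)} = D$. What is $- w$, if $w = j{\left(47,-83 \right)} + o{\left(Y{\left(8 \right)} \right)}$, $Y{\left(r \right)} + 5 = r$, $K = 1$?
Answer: $93$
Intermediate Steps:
$Y{\left(r \right)} = -5 + r$
$M{\left(b \right)} = -3$ ($M{\left(b \right)} = 1 \left(-3\right) = -3$)
$o{\left(z \right)} = -1 - 3 z$
$w = -93$ ($w = -83 - \left(1 + 3 \left(-5 + 8\right)\right) = -83 - 10 = -93$)
$- w = \left(-1\right) \left(-93\right) = 93$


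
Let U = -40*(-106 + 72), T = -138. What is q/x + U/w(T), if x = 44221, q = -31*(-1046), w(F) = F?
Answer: -27832886/3051249 ≈ -9.1218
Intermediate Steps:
q = 32426
U = 1360 (U = -40*(-34) = 1360)
q/x + U/w(T) = 32426/44221 + 1360/(-138) = 32426*(1/44221) + 1360*(-1/138) = 32426/44221 - 680/69 = -27832886/3051249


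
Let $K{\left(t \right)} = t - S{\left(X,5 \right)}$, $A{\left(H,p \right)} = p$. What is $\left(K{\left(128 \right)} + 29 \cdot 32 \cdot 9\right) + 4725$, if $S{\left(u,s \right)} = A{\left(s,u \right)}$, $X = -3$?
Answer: $13208$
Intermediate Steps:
$S{\left(u,s \right)} = u$
$K{\left(t \right)} = 3 + t$ ($K{\left(t \right)} = t - -3 = t + 3 = 3 + t$)
$\left(K{\left(128 \right)} + 29 \cdot 32 \cdot 9\right) + 4725 = \left(\left(3 + 128\right) + 29 \cdot 32 \cdot 9\right) + 4725 = \left(131 + 928 \cdot 9\right) + 4725 = \left(131 + 8352\right) + 4725 = 8483 + 4725 = 13208$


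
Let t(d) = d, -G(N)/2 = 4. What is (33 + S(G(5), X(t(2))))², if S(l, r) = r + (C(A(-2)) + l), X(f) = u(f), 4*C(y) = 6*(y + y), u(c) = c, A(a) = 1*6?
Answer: 2025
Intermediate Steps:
A(a) = 6
C(y) = 3*y (C(y) = (6*(y + y))/4 = (6*(2*y))/4 = (12*y)/4 = 3*y)
G(N) = -8 (G(N) = -2*4 = -8)
X(f) = f
S(l, r) = 18 + l + r (S(l, r) = r + (3*6 + l) = r + (18 + l) = 18 + l + r)
(33 + S(G(5), X(t(2))))² = (33 + (18 - 8 + 2))² = (33 + 12)² = 45² = 2025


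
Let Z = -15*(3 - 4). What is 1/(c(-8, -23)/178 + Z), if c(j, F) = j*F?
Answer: 89/1427 ≈ 0.062369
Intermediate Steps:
c(j, F) = F*j
Z = 15 (Z = -15*(-1) = 15)
1/(c(-8, -23)/178 + Z) = 1/(-23*(-8)/178 + 15) = 1/(184*(1/178) + 15) = 1/(92/89 + 15) = 1/(1427/89) = 89/1427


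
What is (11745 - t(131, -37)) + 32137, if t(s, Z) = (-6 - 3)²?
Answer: 43801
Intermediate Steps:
t(s, Z) = 81 (t(s, Z) = (-9)² = 81)
(11745 - t(131, -37)) + 32137 = (11745 - 1*81) + 32137 = (11745 - 81) + 32137 = 11664 + 32137 = 43801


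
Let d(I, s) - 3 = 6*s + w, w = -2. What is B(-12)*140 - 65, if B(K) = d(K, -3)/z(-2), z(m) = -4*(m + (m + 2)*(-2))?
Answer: -725/2 ≈ -362.50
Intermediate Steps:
z(m) = 16 + 4*m (z(m) = -4*(m + (2 + m)*(-2)) = -4*(m + (-4 - 2*m)) = -4*(-4 - m) = 16 + 4*m)
d(I, s) = 1 + 6*s (d(I, s) = 3 + (6*s - 2) = 3 + (-2 + 6*s) = 1 + 6*s)
B(K) = -17/8 (B(K) = (1 + 6*(-3))/(16 + 4*(-2)) = (1 - 18)/(16 - 8) = -17/8)
B(-12)*140 - 65 = -17/8*140 - 65 = -595/2 - 65 = -725/2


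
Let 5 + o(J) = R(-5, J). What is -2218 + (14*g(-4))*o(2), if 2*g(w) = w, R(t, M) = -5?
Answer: -1938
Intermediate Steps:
g(w) = w/2
o(J) = -10 (o(J) = -5 - 5 = -10)
-2218 + (14*g(-4))*o(2) = -2218 + (14*((½)*(-4)))*(-10) = -2218 + (14*(-2))*(-10) = -2218 - 28*(-10) = -2218 + 280 = -1938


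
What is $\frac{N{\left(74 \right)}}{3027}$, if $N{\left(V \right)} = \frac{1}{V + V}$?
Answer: $\frac{1}{447996} \approx 2.2322 \cdot 10^{-6}$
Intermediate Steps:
$N{\left(V \right)} = \frac{1}{2 V}$
$\frac{N{\left(74 \right)}}{3027} = \frac{\frac{1}{2} \cdot \frac{1}{74}}{3027} = \frac{1}{2} \cdot \frac{1}{74} \cdot \frac{1}{3027} = \frac{1}{148} \cdot \frac{1}{3027} = \frac{1}{447996}$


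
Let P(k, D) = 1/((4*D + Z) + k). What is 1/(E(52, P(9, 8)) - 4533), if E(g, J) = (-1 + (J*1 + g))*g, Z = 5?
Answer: -23/43237 ≈ -0.00053195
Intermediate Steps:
P(k, D) = 1/(5 + k + 4*D) (P(k, D) = 1/((4*D + 5) + k) = 1/((5 + 4*D) + k) = 1/(5 + k + 4*D))
E(g, J) = g*(-1 + J + g) (E(g, J) = (-1 + (J + g))*g = (-1 + J + g)*g = g*(-1 + J + g))
1/(E(52, P(9, 8)) - 4533) = 1/(52*(-1 + 1/(5 + 9 + 4*8) + 52) - 4533) = 1/(52*(-1 + 1/(5 + 9 + 32) + 52) - 4533) = 1/(52*(-1 + 1/46 + 52) - 4533) = 1/(52*(2347/46) - 4533) = 1/(61022/23 - 4533) = 1/(-43237/23) = -23/43237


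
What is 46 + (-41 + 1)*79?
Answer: -3114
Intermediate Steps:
46 + (-41 + 1)*79 = 46 - 40*79 = 46 - 3160 = -3114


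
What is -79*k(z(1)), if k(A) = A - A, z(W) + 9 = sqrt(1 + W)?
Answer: 0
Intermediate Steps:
z(W) = -9 + sqrt(1 + W)
k(A) = 0
-79*k(z(1)) = -79*0 = 0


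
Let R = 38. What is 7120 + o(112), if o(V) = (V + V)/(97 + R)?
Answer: 961424/135 ≈ 7121.7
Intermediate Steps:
o(V) = 2*V/135 (o(V) = (V + V)/(97 + 38) = (2*V)/135 = (2*V)*(1/135) = 2*V/135)
7120 + o(112) = 7120 + (2/135)*112 = 7120 + 224/135 = 961424/135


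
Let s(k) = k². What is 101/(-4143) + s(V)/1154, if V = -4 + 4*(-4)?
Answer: 770323/2390511 ≈ 0.32224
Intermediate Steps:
V = -20 (V = -4 - 16 = -20)
101/(-4143) + s(V)/1154 = 101/(-4143) + (-20)²/1154 = 101*(-1/4143) + 400*(1/1154) = -101/4143 + 200/577 = 770323/2390511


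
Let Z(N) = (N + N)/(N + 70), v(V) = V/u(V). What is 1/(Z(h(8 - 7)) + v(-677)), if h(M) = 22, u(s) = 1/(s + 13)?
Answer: 23/10339155 ≈ 2.2246e-6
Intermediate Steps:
u(s) = 1/(13 + s)
v(V) = V*(13 + V) (v(V) = V/(1/(13 + V)) = V*(13 + V))
Z(N) = 2*N/(70 + N) (Z(N) = (2*N)/(70 + N) = 2*N/(70 + N))
1/(Z(h(8 - 7)) + v(-677)) = 1/(2*22/(70 + 22) - 677*(13 - 677)) = 1/(2*22/92 - 677*(-664)) = 1/(2*22*(1/92) + 449528) = 1/(11/23 + 449528) = 1/(10339155/23) = 23/10339155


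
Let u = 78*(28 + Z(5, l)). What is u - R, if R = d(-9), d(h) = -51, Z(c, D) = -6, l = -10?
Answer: 1767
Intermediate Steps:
u = 1716 (u = 78*(28 - 6) = 78*22 = 1716)
R = -51
u - R = 1716 - 1*(-51) = 1716 + 51 = 1767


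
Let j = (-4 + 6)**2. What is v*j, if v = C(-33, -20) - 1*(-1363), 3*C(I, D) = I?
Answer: 5408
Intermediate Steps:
j = 4 (j = 2**2 = 4)
C(I, D) = I/3
v = 1352 (v = (1/3)*(-33) - 1*(-1363) = -11 + 1363 = 1352)
v*j = 1352*4 = 5408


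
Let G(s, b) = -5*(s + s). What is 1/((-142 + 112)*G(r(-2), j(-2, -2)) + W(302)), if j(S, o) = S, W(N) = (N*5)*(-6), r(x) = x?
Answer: -1/9660 ≈ -0.00010352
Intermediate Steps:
W(N) = -30*N (W(N) = (5*N)*(-6) = -30*N)
G(s, b) = -10*s
1/((-142 + 112)*G(r(-2), j(-2, -2)) + W(302)) = 1/((-142 + 112)*(-10*(-2)) - 30*302) = 1/(-30*20 - 9060) = 1/(-600 - 9060) = 1/(-9660) = -1/9660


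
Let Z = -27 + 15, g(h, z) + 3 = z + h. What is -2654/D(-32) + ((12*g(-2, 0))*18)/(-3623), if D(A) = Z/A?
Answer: -76920296/10869 ≈ -7077.0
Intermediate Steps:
g(h, z) = -3 + h + z (g(h, z) = -3 + (z + h) = -3 + (h + z) = -3 + h + z)
Z = -12
D(A) = -12/A
-2654/D(-32) + ((12*g(-2, 0))*18)/(-3623) = -2654/((-12/(-32))) + ((12*(-3 - 2 + 0))*18)/(-3623) = -2654/((-12*(-1/32))) + ((12*(-5))*18)*(-1/3623) = -2654/3/8 - 60*18*(-1/3623) = -2654*8/3 - 1080*(-1/3623) = -21232/3 + 1080/3623 = -76920296/10869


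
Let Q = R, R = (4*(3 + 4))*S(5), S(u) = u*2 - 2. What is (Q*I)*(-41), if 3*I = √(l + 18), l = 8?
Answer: -9184*√26/3 ≈ -15610.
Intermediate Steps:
S(u) = -2 + 2*u (S(u) = 2*u - 2 = -2 + 2*u)
R = 224 (R = (4*(3 + 4))*(-2 + 2*5) = (4*7)*(-2 + 10) = 28*8 = 224)
I = √26/3 (I = √(8 + 18)/3 = √26/3 ≈ 1.6997)
Q = 224
(Q*I)*(-41) = (224*(√26/3))*(-41) = (224*√26/3)*(-41) = -9184*√26/3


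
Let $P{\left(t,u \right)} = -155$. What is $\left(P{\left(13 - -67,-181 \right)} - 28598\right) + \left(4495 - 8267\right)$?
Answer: $-32525$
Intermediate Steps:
$\left(P{\left(13 - -67,-181 \right)} - 28598\right) + \left(4495 - 8267\right) = \left(-155 - 28598\right) + \left(4495 - 8267\right) = -28753 + \left(4495 - 8267\right) = -28753 - 3772 = -32525$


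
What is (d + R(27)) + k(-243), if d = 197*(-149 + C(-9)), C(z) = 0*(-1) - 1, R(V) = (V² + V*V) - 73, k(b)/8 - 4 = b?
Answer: -30077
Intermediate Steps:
k(b) = 32 + 8*b
R(V) = -73 + 2*V² (R(V) = (V² + V²) - 73 = 2*V² - 73 = -73 + 2*V²)
C(z) = -1 (C(z) = 0 - 1 = -1)
d = -29550 (d = 197*(-149 - 1) = 197*(-150) = -29550)
(d + R(27)) + k(-243) = (-29550 + (-73 + 2*27²)) + (32 + 8*(-243)) = (-29550 + (-73 + 2*729)) + (32 - 1944) = (-29550 + (-73 + 1458)) - 1912 = (-29550 + 1385) - 1912 = -28165 - 1912 = -30077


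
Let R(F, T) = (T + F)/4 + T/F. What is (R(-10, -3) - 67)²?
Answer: 1957201/400 ≈ 4893.0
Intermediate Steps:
R(F, T) = F/4 + T/4 + T/F (R(F, T) = (F + T)*(¼) + T/F = (F/4 + T/4) + T/F = F/4 + T/4 + T/F)
(R(-10, -3) - 67)² = ((-3 + (¼)*(-10)*(-10 - 3))/(-10) - 67)² = (-(-3 + (¼)*(-10)*(-13))/10 - 67)² = (-(-3 + 65/2)/10 - 67)² = (-⅒*59/2 - 67)² = (-59/20 - 67)² = (-1399/20)² = 1957201/400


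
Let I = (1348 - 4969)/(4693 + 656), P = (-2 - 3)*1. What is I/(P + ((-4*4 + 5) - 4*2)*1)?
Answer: 1207/42792 ≈ 0.028206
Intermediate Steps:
P = -5 (P = -5*1 = -5)
I = -1207/1783 (I = -3621/5349 = -3621*1/5349 = -1207/1783 ≈ -0.67695)
I/(P + ((-4*4 + 5) - 4*2)*1) = -1207/(1783*(-5 + ((-4*4 + 5) - 4*2)*1)) = -1207/(1783*(-5 + ((-16 + 5) - 8)*1)) = -1207/(1783*(-5 + (-11 - 8)*1)) = -1207/(1783*(-5 - 19*1)) = -1207/(1783*(-5 - 19)) = -1207/1783/(-24) = -1207/1783*(-1/24) = 1207/42792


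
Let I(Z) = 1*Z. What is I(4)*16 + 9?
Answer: 73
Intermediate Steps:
I(Z) = Z
I(4)*16 + 9 = 4*16 + 9 = 64 + 9 = 73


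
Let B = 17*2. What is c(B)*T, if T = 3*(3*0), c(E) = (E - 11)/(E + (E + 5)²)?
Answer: 0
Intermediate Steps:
B = 34
c(E) = (-11 + E)/(E + (5 + E)²)
T = 0 (T = 3*0 = 0)
c(B)*T = ((-11 + 34)/(34 + (5 + 34)²))*0 = (23/(34 + 39²))*0 = (23/(34 + 1521))*0 = (23/1555)*0 = 0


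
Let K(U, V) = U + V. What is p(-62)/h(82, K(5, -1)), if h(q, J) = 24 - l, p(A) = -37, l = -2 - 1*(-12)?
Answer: -37/14 ≈ -2.6429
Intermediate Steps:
l = 10 (l = -2 + 12 = 10)
h(q, J) = 14 (h(q, J) = 24 - 1*10 = 24 - 10 = 14)
p(-62)/h(82, K(5, -1)) = -37/14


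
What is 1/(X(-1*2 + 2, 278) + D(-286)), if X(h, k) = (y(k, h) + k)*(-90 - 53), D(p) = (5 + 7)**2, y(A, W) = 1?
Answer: -1/39753 ≈ -2.5155e-5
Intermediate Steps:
D(p) = 144 (D(p) = 12**2 = 144)
X(h, k) = -143 - 143*k (X(h, k) = (1 + k)*(-90 - 53) = (1 + k)*(-143) = -143 - 143*k)
1/(X(-1*2 + 2, 278) + D(-286)) = 1/((-143 - 143*278) + 144) = 1/((-143 - 39754) + 144) = 1/(-39897 + 144) = 1/(-39753) = -1/39753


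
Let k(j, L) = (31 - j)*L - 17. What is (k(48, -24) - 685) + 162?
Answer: -132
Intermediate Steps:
k(j, L) = -17 + L*(31 - j) (k(j, L) = L*(31 - j) - 17 = -17 + L*(31 - j))
(k(48, -24) - 685) + 162 = ((-17 + 31*(-24) - 1*(-24)*48) - 685) + 162 = ((-17 - 744 + 1152) - 685) + 162 = (391 - 685) + 162 = -294 + 162 = -132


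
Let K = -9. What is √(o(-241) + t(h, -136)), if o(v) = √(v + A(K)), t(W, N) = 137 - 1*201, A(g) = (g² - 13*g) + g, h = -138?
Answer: √(-64 + 2*I*√13) ≈ 0.44998 + 8.0126*I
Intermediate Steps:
A(g) = g² - 12*g
t(W, N) = -64 (t(W, N) = 137 - 201 = -64)
o(v) = √(189 + v) (o(v) = √(v - 9*(-12 - 9)) = √(v - 9*(-21)) = √(v + 189) = √(189 + v))
√(o(-241) + t(h, -136)) = √(√(189 - 241) - 64) = √(√(-52) - 64) = √(2*I*√13 - 64) = √(-64 + 2*I*√13)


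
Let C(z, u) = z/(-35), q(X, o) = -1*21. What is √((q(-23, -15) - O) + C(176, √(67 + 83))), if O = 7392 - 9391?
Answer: √2416890/35 ≈ 44.418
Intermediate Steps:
q(X, o) = -21
O = -1999
C(z, u) = -z/35 (C(z, u) = z*(-1/35) = -z/35)
√((q(-23, -15) - O) + C(176, √(67 + 83))) = √((-21 - 1*(-1999)) - 1/35*176) = √((-21 + 1999) - 176/35) = √(1978 - 176/35) = √(69054/35) = √2416890/35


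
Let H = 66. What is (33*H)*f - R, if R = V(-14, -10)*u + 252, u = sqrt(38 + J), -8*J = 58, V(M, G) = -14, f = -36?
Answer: -78660 + 7*sqrt(123) ≈ -78582.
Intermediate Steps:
J = -29/4 (J = -1/8*58 = -29/4 ≈ -7.2500)
u = sqrt(123)/2 (u = sqrt(38 - 29/4) = sqrt(123/4) = sqrt(123)/2 ≈ 5.5453)
R = 252 - 7*sqrt(123) (R = -7*sqrt(123) + 252 = 252 - 7*sqrt(123) ≈ 174.37)
(33*H)*f - R = (33*66)*(-36) - (252 - 7*sqrt(123)) = 2178*(-36) + (-252 + 7*sqrt(123)) = -78408 + (-252 + 7*sqrt(123)) = -78660 + 7*sqrt(123)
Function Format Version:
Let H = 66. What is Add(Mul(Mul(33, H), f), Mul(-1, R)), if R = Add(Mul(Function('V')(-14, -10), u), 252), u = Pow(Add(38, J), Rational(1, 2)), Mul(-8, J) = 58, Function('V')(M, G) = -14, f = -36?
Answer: Add(-78660, Mul(7, Pow(123, Rational(1, 2)))) ≈ -78582.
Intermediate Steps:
J = Rational(-29, 4) (J = Mul(Rational(-1, 8), 58) = Rational(-29, 4) ≈ -7.2500)
u = Mul(Rational(1, 2), Pow(123, Rational(1, 2))) (u = Pow(Add(38, Rational(-29, 4)), Rational(1, 2)) = Pow(Rational(123, 4), Rational(1, 2)) = Mul(Rational(1, 2), Pow(123, Rational(1, 2))) ≈ 5.5453)
R = Add(252, Mul(-7, Pow(123, Rational(1, 2)))) (R = Add(Mul(-14, Mul(Rational(1, 2), Pow(123, Rational(1, 2)))), 252) = Add(Mul(-7, Pow(123, Rational(1, 2))), 252) = Add(252, Mul(-7, Pow(123, Rational(1, 2)))) ≈ 174.37)
Add(Mul(Mul(33, H), f), Mul(-1, R)) = Add(Mul(Mul(33, 66), -36), Mul(-1, Add(252, Mul(-7, Pow(123, Rational(1, 2)))))) = Add(Mul(2178, -36), Add(-252, Mul(7, Pow(123, Rational(1, 2))))) = Add(-78408, Add(-252, Mul(7, Pow(123, Rational(1, 2))))) = Add(-78660, Mul(7, Pow(123, Rational(1, 2))))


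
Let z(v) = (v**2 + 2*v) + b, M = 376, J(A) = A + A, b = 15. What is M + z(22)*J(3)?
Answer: 3634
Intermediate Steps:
J(A) = 2*A
z(v) = 15 + v**2 + 2*v (z(v) = (v**2 + 2*v) + 15 = 15 + v**2 + 2*v)
M + z(22)*J(3) = 376 + (15 + 22**2 + 2*22)*(2*3) = 376 + (15 + 484 + 44)*6 = 376 + 543*6 = 376 + 3258 = 3634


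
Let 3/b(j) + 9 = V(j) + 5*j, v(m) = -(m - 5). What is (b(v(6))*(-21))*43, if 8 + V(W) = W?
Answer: 2709/23 ≈ 117.78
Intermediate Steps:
v(m) = 5 - m (v(m) = -(-5 + m) = 5 - m)
V(W) = -8 + W
b(j) = 3/(-17 + 6*j) (b(j) = 3/(-9 + ((-8 + j) + 5*j)) = 3/(-9 + (-8 + 6*j)) = 3/(-17 + 6*j))
(b(v(6))*(-21))*43 = ((3/(-17 + 6*(5 - 1*6)))*(-21))*43 = ((3/(-17 + 6*(5 - 6)))*(-21))*43 = ((3/(-17 + 6*(-1)))*(-21))*43 = ((3/(-17 - 6))*(-21))*43 = ((3/(-23))*(-21))*43 = ((3*(-1/23))*(-21))*43 = -3/23*(-21)*43 = (63/23)*43 = 2709/23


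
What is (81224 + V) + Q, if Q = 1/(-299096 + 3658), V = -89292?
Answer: -2383593785/295438 ≈ -8068.0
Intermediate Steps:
Q = -1/295438 (Q = 1/(-295438) = -1/295438 ≈ -3.3848e-6)
(81224 + V) + Q = (81224 - 89292) - 1/295438 = -8068 - 1/295438 = -2383593785/295438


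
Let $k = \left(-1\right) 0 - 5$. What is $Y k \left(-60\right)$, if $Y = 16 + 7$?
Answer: $6900$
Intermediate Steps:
$Y = 23$
$k = -5$ ($k = 0 - 5 = -5$)
$Y k \left(-60\right) = 23 \left(-5\right) \left(-60\right) = \left(-115\right) \left(-60\right) = 6900$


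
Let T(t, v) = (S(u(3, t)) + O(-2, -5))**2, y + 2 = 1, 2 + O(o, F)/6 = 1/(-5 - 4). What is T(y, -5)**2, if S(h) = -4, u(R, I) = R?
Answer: 6250000/81 ≈ 77161.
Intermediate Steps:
O(o, F) = -38/3 (O(o, F) = -12 + 6/(-5 - 4) = -12 + 6/(-9) = -12 + 6*(-1/9) = -12 - 2/3 = -38/3)
y = -1 (y = -2 + 1 = -1)
T(t, v) = 2500/9 (T(t, v) = (-4 - 38/3)**2 = (-50/3)**2 = 2500/9)
T(y, -5)**2 = (2500/9)**2 = 6250000/81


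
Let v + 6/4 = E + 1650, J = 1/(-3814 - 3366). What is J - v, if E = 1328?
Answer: -21371271/7180 ≈ -2976.5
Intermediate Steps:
J = -1/7180 (J = 1/(-7180) = -1/7180 ≈ -0.00013928)
v = 5953/2 (v = -3/2 + (1328 + 1650) = -3/2 + 2978 = 5953/2 ≈ 2976.5)
J - v = -1/7180 - 1*5953/2 = -1/7180 - 5953/2 = -21371271/7180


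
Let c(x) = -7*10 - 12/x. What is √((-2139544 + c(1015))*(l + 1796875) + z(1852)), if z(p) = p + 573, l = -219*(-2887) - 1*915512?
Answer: I*√3336439294334717655/1015 ≈ 1.7996e+6*I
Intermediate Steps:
l = -283259 (l = 632253 - 915512 = -283259)
z(p) = 573 + p
c(x) = -70 - 12/x
√((-2139544 + c(1015))*(l + 1796875) + z(1852)) = √((-2139544 + (-70 - 12/1015))*(-283259 + 1796875) + (573 + 1852)) = √((-2139544 + (-70 - 12*1/1015))*1513616 + 2425) = √((-2139544 + (-70 - 12/1015))*1513616 + 2425) = √((-2139544 - 71062/1015)*1513616 + 2425) = √(-2171708222/1015*1513616 + 2425) = √(-3287132312150752/1015 + 2425) = √(-3287132309689377/1015) = I*√3336439294334717655/1015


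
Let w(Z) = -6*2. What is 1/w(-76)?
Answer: -1/12 ≈ -0.083333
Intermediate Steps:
w(Z) = -12
1/w(-76) = 1/(-12) = -1/12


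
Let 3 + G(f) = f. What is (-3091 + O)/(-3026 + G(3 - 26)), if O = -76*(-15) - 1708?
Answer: 3659/3052 ≈ 1.1989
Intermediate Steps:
G(f) = -3 + f
O = -568 (O = 1140 - 1708 = -568)
(-3091 + O)/(-3026 + G(3 - 26)) = (-3091 - 568)/(-3026 + (-3 + (3 - 26))) = -3659/(-3026 + (-3 - 23)) = -3659/(-3026 - 26) = -3659/(-3052) = -3659*(-1/3052) = 3659/3052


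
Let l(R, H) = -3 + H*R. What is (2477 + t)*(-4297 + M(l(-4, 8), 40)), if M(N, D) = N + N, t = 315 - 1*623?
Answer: -9472023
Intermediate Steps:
t = -308 (t = 315 - 623 = -308)
M(N, D) = 2*N
(2477 + t)*(-4297 + M(l(-4, 8), 40)) = (2477 - 308)*(-4297 + 2*(-3 + 8*(-4))) = 2169*(-4297 + 2*(-3 - 32)) = 2169*(-4297 + 2*(-35)) = 2169*(-4297 - 70) = 2169*(-4367) = -9472023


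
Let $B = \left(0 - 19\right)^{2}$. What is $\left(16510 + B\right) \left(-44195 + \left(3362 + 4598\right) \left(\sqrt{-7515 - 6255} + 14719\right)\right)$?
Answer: $1975915408195 + 1208638440 i \sqrt{170} \approx 1.9759 \cdot 10^{12} + 1.5759 \cdot 10^{10} i$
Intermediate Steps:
$B = 361$ ($B = \left(-19\right)^{2} = 361$)
$\left(16510 + B\right) \left(-44195 + \left(3362 + 4598\right) \left(\sqrt{-7515 - 6255} + 14719\right)\right) = \left(16510 + 361\right) \left(-44195 + \left(3362 + 4598\right) \left(\sqrt{-7515 - 6255} + 14719\right)\right) = 16871 \left(-44195 + 7960 \left(\sqrt{-13770} + 14719\right)\right) = 16871 \left(-44195 + 7960 \left(9 i \sqrt{170} + 14719\right)\right) = 16871 \left(-44195 + 7960 \left(14719 + 9 i \sqrt{170}\right)\right) = 16871 \left(-44195 + \left(117163240 + 71640 i \sqrt{170}\right)\right) = 16871 \left(117119045 + 71640 i \sqrt{170}\right) = 1975915408195 + 1208638440 i \sqrt{170}$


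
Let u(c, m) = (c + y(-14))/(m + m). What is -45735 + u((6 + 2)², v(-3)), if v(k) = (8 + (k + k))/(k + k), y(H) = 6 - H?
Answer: -45861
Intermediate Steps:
v(k) = (8 + 2*k)/(2*k) (v(k) = (8 + 2*k)/((2*k)) = (8 + 2*k)*(1/(2*k)) = (8 + 2*k)/(2*k))
u(c, m) = (20 + c)/(2*m) (u(c, m) = (c + (6 - 1*(-14)))/(m + m) = (c + (6 + 14))/((2*m)) = (c + 20)*(1/(2*m)) = (20 + c)*(1/(2*m)) = (20 + c)/(2*m))
-45735 + u((6 + 2)², v(-3)) = -45735 + (20 + (6 + 2)²)/(2*(((4 - 3)/(-3)))) = -45735 + (20 + 8²)/(2*((-⅓*1))) = -45735 + (20 + 64)/(2*(-⅓)) = -45735 + (½)*(-3)*84 = -45735 - 126 = -45861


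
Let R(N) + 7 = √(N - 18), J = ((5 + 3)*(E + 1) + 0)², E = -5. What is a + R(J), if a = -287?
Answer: -294 + √1006 ≈ -262.28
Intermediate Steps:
J = 1024 (J = ((5 + 3)*(-5 + 1) + 0)² = (8*(-4) + 0)² = (-32 + 0)² = (-32)² = 1024)
R(N) = -7 + √(-18 + N) (R(N) = -7 + √(N - 18) = -7 + √(-18 + N))
a + R(J) = -287 + (-7 + √(-18 + 1024)) = -287 + (-7 + √1006) = -294 + √1006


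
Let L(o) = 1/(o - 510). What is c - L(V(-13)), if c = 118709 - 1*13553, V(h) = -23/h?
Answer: 694765705/6607 ≈ 1.0516e+5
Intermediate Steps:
c = 105156 (c = 118709 - 13553 = 105156)
L(o) = 1/(-510 + o)
c - L(V(-13)) = 105156 - 1/(-510 - 23/(-13)) = 105156 - 1/(-510 - 23*(-1/13)) = 105156 - 1/(-510 + 23/13) = 105156 - 1/(-6607/13) = 105156 - 1*(-13/6607) = 105156 + 13/6607 = 694765705/6607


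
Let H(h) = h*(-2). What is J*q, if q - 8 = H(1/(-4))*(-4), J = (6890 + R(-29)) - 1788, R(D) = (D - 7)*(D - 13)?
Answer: 39684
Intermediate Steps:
H(h) = -2*h
R(D) = (-13 + D)*(-7 + D) (R(D) = (-7 + D)*(-13 + D) = (-13 + D)*(-7 + D))
J = 6614 (J = (6890 + (91 + (-29)² - 20*(-29))) - 1788 = (6890 + (91 + 841 + 580)) - 1788 = (6890 + 1512) - 1788 = 8402 - 1788 = 6614)
q = 6 (q = 8 - 2/(-4)*(-4) = 8 - 2*(-¼)*(-4) = 8 + (½)*(-4) = 8 - 2 = 6)
J*q = 6614*6 = 39684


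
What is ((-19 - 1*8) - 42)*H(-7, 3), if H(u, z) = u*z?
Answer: 1449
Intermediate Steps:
((-19 - 1*8) - 42)*H(-7, 3) = ((-19 - 1*8) - 42)*(-7*3) = ((-19 - 8) - 42)*(-21) = (-27 - 42)*(-21) = -69*(-21) = 1449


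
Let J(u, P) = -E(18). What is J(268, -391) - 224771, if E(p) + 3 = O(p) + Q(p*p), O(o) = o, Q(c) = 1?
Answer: -224787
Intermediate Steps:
E(p) = -2 + p (E(p) = -3 + (p + 1) = -3 + (1 + p) = -2 + p)
J(u, P) = -16 (J(u, P) = -(-2 + 18) = -1*16 = -16)
J(268, -391) - 224771 = -16 - 224771 = -224787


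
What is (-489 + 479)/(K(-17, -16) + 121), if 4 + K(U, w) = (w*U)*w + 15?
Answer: 1/422 ≈ 0.0023697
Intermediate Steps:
K(U, w) = 11 + U*w**2 (K(U, w) = -4 + ((w*U)*w + 15) = -4 + ((U*w)*w + 15) = -4 + (U*w**2 + 15) = -4 + (15 + U*w**2) = 11 + U*w**2)
(-489 + 479)/(K(-17, -16) + 121) = (-489 + 479)/((11 - 17*(-16)**2) + 121) = -10/((11 - 17*256) + 121) = -10/((11 - 4352) + 121) = -10/(-4341 + 121) = -10/(-4220) = -10*(-1/4220) = 1/422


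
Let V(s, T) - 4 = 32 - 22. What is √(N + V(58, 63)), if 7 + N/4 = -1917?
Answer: I*√7682 ≈ 87.647*I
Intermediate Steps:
V(s, T) = 14 (V(s, T) = 4 + (32 - 22) = 4 + 10 = 14)
N = -7696 (N = -28 + 4*(-1917) = -28 - 7668 = -7696)
√(N + V(58, 63)) = √(-7696 + 14) = √(-7682) = I*√7682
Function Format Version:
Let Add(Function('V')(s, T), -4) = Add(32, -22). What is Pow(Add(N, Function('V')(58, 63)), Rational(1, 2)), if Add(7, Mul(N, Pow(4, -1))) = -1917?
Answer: Mul(I, Pow(7682, Rational(1, 2))) ≈ Mul(87.647, I)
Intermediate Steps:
Function('V')(s, T) = 14 (Function('V')(s, T) = Add(4, Add(32, -22)) = Add(4, 10) = 14)
N = -7696 (N = Add(-28, Mul(4, -1917)) = Add(-28, -7668) = -7696)
Pow(Add(N, Function('V')(58, 63)), Rational(1, 2)) = Pow(Add(-7696, 14), Rational(1, 2)) = Pow(-7682, Rational(1, 2)) = Mul(I, Pow(7682, Rational(1, 2)))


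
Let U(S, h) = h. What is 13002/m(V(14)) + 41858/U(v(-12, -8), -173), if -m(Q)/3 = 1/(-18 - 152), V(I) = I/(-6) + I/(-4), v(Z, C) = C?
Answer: 127421082/173 ≈ 7.3654e+5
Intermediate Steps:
V(I) = -5*I/12 (V(I) = I*(-⅙) + I*(-¼) = -I/6 - I/4 = -5*I/12)
m(Q) = 3/170 (m(Q) = -3/(-18 - 152) = -3/(-170) = -3*(-1/170) = 3/170)
13002/m(V(14)) + 41858/U(v(-12, -8), -173) = 13002/(3/170) + 41858/(-173) = 13002*(170/3) + 41858*(-1/173) = 736780 - 41858/173 = 127421082/173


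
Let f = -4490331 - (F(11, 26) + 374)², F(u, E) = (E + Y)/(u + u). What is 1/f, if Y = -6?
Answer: -121/560337427 ≈ -2.1594e-7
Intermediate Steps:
F(u, E) = (-6 + E)/(2*u) (F(u, E) = (E - 6)/(u + u) = (-6 + E)/((2*u)) = (-6 + E)*(1/(2*u)) = (-6 + E)/(2*u))
f = -560337427/121 (f = -4490331 - ((½)*(-6 + 26)/11 + 374)² = -4490331 - ((½)*(1/11)*20 + 374)² = -4490331 - (10/11 + 374)² = -4490331 - (4124/11)² = -4490331 - 1*17007376/121 = -4490331 - 17007376/121 = -560337427/121 ≈ -4.6309e+6)
1/f = 1/(-560337427/121) = -121/560337427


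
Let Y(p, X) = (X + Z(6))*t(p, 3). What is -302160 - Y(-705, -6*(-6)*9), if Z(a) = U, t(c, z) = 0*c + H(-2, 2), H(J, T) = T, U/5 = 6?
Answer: -302868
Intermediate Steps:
U = 30 (U = 5*6 = 30)
t(c, z) = 2 (t(c, z) = 0*c + 2 = 0 + 2 = 2)
Z(a) = 30
Y(p, X) = 60 + 2*X (Y(p, X) = (X + 30)*2 = (30 + X)*2 = 60 + 2*X)
-302160 - Y(-705, -6*(-6)*9) = -302160 - (60 + 2*(-6*(-6)*9)) = -302160 - (60 + 2*(36*9)) = -302160 - (60 + 2*324) = -302160 - (60 + 648) = -302160 - 1*708 = -302160 - 708 = -302868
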